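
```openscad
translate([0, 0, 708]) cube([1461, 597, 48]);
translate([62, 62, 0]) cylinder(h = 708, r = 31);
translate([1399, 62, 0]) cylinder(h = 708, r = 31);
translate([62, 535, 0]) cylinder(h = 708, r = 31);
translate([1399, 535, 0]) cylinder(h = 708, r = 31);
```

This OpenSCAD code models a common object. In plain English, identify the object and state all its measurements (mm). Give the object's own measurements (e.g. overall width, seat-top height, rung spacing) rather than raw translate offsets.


A rectangular dining table. The top is 1461×597×48 mm with its upper surface at z = 756 mm. It stands on four round legs of 62 mm diameter, each leg's bounding box inset 31 mm from the nearest pair of top edges, running from the floor to the underside of the top.


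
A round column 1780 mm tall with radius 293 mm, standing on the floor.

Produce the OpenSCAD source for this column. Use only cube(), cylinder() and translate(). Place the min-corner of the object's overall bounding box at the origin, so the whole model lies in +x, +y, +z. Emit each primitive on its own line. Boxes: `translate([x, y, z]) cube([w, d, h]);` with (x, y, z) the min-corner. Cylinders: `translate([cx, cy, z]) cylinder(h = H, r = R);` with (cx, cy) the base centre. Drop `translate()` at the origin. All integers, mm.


translate([293, 293, 0]) cylinder(h = 1780, r = 293);


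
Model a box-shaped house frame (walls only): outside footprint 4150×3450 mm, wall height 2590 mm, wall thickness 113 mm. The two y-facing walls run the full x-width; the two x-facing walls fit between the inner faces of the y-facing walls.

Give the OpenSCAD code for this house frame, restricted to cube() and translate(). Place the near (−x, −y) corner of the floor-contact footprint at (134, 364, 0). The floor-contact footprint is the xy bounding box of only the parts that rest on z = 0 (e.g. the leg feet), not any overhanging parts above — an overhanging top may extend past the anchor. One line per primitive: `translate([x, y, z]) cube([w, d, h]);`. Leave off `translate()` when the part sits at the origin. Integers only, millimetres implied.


translate([134, 364, 0]) cube([4150, 113, 2590]);
translate([134, 3701, 0]) cube([4150, 113, 2590]);
translate([134, 477, 0]) cube([113, 3224, 2590]);
translate([4171, 477, 0]) cube([113, 3224, 2590]);


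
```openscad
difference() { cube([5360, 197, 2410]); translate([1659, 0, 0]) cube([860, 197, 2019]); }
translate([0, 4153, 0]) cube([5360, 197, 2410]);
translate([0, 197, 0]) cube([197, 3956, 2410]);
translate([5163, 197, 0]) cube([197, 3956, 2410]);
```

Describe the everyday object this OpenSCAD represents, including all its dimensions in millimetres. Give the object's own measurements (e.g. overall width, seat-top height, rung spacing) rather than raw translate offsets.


A single room: four walls, each 2410 mm tall and 197 mm thick, enclosing an outside footprint 5360×4350 mm (x × y), no floor or roof. The front and back walls (−y and +y sides) run the full x-width; the side walls fit between their inner faces. A door opening 860 mm wide and 2019 mm tall is cut through the front wall from the floor up, its −x edge 1659 mm from the wall's −x end.


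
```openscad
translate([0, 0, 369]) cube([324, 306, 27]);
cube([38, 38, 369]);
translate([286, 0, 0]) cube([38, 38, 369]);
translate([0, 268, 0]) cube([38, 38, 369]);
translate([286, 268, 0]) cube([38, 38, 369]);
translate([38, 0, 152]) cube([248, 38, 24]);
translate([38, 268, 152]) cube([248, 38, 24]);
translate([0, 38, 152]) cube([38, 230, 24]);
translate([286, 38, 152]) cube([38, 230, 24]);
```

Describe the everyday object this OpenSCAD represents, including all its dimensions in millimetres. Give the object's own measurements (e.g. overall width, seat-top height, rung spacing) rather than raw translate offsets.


A four-legged stool. The seat is a 324×306×27 mm slab whose top surface is at z = 396 mm; four square legs, each 38×38 mm in cross-section, run from the floor (z = 0) to the underside of the seat, each flush with a corner of the seat. Four stretchers, 38 mm wide and 24 mm tall, connect adjacent legs with their undersides at z = 152 mm, each running between the inner faces of the legs it joins and aligned with the legs' outer faces on the other axis.


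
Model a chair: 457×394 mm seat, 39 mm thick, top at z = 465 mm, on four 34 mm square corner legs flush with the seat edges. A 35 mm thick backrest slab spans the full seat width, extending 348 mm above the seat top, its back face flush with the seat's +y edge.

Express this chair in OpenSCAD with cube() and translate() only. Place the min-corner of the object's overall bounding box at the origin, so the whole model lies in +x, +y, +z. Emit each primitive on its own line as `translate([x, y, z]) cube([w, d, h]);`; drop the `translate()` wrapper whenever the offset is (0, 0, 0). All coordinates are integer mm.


translate([0, 0, 426]) cube([457, 394, 39]);
cube([34, 34, 426]);
translate([423, 0, 0]) cube([34, 34, 426]);
translate([0, 360, 0]) cube([34, 34, 426]);
translate([423, 360, 0]) cube([34, 34, 426]);
translate([0, 359, 465]) cube([457, 35, 348]);


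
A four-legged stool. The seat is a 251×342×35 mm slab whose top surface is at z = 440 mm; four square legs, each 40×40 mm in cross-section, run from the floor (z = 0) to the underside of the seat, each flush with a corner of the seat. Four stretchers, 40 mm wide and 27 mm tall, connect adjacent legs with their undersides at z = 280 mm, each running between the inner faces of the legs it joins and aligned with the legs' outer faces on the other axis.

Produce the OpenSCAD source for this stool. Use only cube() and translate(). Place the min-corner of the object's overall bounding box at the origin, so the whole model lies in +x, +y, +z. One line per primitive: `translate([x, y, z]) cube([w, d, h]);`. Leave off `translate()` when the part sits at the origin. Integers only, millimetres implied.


translate([0, 0, 405]) cube([251, 342, 35]);
cube([40, 40, 405]);
translate([211, 0, 0]) cube([40, 40, 405]);
translate([0, 302, 0]) cube([40, 40, 405]);
translate([211, 302, 0]) cube([40, 40, 405]);
translate([40, 0, 280]) cube([171, 40, 27]);
translate([40, 302, 280]) cube([171, 40, 27]);
translate([0, 40, 280]) cube([40, 262, 27]);
translate([211, 40, 280]) cube([40, 262, 27]);


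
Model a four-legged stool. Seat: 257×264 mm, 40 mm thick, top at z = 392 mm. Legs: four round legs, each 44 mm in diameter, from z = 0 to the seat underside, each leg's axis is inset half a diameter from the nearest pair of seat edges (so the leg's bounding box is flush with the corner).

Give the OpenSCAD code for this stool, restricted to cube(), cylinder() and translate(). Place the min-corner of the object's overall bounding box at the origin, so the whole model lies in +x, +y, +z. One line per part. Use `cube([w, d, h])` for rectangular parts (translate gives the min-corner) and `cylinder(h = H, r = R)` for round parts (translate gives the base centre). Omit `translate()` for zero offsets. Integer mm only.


translate([0, 0, 352]) cube([257, 264, 40]);
translate([22, 22, 0]) cylinder(h = 352, r = 22);
translate([235, 22, 0]) cylinder(h = 352, r = 22);
translate([22, 242, 0]) cylinder(h = 352, r = 22);
translate([235, 242, 0]) cylinder(h = 352, r = 22);


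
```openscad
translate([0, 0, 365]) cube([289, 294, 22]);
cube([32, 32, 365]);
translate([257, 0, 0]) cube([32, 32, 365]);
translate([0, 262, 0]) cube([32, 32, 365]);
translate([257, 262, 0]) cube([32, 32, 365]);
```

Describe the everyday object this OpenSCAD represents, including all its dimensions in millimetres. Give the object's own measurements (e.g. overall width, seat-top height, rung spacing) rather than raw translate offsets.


A four-legged stool. The seat is a 289×294×22 mm slab whose top surface is at z = 387 mm; four square legs, each 32×32 mm in cross-section, run from the floor (z = 0) to the underside of the seat, each flush with a corner of the seat.


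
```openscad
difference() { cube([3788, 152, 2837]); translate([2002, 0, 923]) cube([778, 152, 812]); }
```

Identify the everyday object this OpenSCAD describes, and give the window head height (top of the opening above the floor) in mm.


A wall with a window opening. The window head height is 1735 mm.

A wall with a rectangular opening subtracted — a window. Sill at z = 923, opening 812 mm tall, so the head is at 923 + 812 = 1735 mm.


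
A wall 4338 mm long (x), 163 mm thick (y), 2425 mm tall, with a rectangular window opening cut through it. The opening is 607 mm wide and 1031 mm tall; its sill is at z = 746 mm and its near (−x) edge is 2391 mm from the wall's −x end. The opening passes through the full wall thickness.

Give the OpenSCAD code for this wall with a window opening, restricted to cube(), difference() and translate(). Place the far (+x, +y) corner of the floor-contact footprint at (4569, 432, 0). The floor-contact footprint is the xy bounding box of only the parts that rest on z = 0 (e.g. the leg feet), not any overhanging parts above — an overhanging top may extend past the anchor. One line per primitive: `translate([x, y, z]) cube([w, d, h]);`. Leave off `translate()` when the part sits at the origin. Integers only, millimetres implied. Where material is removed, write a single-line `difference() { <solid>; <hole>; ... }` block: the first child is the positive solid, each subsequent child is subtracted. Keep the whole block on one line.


difference() { translate([231, 269, 0]) cube([4338, 163, 2425]); translate([2622, 269, 746]) cube([607, 163, 1031]); }


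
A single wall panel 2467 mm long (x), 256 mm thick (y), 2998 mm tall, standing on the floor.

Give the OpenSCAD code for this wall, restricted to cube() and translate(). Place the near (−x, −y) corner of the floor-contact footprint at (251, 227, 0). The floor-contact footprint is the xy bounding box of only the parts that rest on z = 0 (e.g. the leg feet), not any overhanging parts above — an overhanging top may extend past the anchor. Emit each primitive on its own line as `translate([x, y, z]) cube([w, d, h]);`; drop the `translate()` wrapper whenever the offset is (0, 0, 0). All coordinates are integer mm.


translate([251, 227, 0]) cube([2467, 256, 2998]);


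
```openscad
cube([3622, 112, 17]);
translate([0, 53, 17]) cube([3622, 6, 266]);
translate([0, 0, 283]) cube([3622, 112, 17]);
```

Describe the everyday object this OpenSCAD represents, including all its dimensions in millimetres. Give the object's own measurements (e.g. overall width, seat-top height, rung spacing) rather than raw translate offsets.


An I-beam lying along x, 3622 mm long. Overall section height 300 mm. Two flanges 112 mm wide (y) and 17 mm thick, one on the floor and one at the top; a web 6 mm thick runs between them, centred on the flange width.


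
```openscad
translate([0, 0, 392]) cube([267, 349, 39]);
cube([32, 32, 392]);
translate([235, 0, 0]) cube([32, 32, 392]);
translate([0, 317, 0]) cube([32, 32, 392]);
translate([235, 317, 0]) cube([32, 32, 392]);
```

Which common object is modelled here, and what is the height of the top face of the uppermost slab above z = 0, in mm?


A stool. The seat height is 431 mm.

A 267×349×39 slab at z = 392 on four corner posts — a stool. The seat top is 392 + 39 = 431 mm.


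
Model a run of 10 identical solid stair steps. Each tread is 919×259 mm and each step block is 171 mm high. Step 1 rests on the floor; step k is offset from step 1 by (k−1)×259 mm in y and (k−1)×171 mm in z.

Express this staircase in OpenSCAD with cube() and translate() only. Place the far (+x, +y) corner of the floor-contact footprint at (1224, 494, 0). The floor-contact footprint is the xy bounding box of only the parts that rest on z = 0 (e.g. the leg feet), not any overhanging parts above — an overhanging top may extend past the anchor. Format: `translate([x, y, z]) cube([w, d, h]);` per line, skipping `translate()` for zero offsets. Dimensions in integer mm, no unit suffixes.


translate([305, 235, 0]) cube([919, 259, 171]);
translate([305, 494, 171]) cube([919, 259, 171]);
translate([305, 753, 342]) cube([919, 259, 171]);
translate([305, 1012, 513]) cube([919, 259, 171]);
translate([305, 1271, 684]) cube([919, 259, 171]);
translate([305, 1530, 855]) cube([919, 259, 171]);
translate([305, 1789, 1026]) cube([919, 259, 171]);
translate([305, 2048, 1197]) cube([919, 259, 171]);
translate([305, 2307, 1368]) cube([919, 259, 171]);
translate([305, 2566, 1539]) cube([919, 259, 171]);


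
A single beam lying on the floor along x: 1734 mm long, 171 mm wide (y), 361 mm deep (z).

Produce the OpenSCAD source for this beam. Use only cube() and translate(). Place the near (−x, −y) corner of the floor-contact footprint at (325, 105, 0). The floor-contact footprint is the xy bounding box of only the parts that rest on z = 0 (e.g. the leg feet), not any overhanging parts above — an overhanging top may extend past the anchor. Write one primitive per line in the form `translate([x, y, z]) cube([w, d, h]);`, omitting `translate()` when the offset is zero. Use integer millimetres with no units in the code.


translate([325, 105, 0]) cube([1734, 171, 361]);


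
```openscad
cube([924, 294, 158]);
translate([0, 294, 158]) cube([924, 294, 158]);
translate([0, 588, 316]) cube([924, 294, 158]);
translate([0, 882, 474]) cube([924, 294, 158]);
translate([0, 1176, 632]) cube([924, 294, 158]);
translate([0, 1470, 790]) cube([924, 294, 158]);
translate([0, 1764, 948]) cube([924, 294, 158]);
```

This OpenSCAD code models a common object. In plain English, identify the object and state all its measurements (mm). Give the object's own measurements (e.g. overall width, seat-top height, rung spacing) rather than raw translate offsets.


A straight staircase of 7 solid steps. Each step is 924 mm wide (x), 294 mm deep (y, the going) and 158 mm tall (the rise). The first step rests on the floor; each subsequent step sits one going further in +y and one rise higher in +z, directly behind and above the previous step with no overlap.


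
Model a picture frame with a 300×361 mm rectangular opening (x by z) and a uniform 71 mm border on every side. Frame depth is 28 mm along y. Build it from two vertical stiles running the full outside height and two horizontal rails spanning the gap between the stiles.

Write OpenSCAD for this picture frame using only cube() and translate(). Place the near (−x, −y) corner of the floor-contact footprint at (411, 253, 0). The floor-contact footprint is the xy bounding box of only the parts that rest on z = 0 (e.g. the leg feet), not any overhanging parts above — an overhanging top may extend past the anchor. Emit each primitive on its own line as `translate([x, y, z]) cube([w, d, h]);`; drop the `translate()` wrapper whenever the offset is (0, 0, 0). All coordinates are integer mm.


translate([411, 253, 0]) cube([71, 28, 503]);
translate([782, 253, 0]) cube([71, 28, 503]);
translate([482, 253, 0]) cube([300, 28, 71]);
translate([482, 253, 432]) cube([300, 28, 71]);


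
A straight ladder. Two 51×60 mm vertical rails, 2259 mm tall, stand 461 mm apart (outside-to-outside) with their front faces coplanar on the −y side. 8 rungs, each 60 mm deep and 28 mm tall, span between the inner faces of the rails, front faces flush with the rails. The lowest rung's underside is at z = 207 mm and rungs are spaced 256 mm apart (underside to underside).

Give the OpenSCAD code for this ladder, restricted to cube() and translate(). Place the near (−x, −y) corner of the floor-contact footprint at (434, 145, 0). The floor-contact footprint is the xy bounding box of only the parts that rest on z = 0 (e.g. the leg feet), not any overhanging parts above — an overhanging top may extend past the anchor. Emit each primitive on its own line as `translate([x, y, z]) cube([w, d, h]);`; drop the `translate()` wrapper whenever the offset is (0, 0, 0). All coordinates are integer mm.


// rung span = 461 - 2*51 = 359
// rung[k] z = 207 + k*256
translate([434, 145, 0]) cube([51, 60, 2259]);
translate([844, 145, 0]) cube([51, 60, 2259]);
translate([485, 145, 207]) cube([359, 60, 28]);
translate([485, 145, 463]) cube([359, 60, 28]);
translate([485, 145, 719]) cube([359, 60, 28]);
translate([485, 145, 975]) cube([359, 60, 28]);
translate([485, 145, 1231]) cube([359, 60, 28]);
translate([485, 145, 1487]) cube([359, 60, 28]);
translate([485, 145, 1743]) cube([359, 60, 28]);
translate([485, 145, 1999]) cube([359, 60, 28]);


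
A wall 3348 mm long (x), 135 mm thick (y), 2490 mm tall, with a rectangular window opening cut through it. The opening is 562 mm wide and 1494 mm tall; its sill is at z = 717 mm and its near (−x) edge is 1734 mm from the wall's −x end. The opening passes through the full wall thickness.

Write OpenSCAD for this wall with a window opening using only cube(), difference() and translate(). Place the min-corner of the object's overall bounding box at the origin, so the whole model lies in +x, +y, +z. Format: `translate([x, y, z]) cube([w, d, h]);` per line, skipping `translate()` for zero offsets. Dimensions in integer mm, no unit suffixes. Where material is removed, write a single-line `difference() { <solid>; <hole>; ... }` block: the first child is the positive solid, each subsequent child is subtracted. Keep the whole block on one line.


difference() { cube([3348, 135, 2490]); translate([1734, 0, 717]) cube([562, 135, 1494]); }


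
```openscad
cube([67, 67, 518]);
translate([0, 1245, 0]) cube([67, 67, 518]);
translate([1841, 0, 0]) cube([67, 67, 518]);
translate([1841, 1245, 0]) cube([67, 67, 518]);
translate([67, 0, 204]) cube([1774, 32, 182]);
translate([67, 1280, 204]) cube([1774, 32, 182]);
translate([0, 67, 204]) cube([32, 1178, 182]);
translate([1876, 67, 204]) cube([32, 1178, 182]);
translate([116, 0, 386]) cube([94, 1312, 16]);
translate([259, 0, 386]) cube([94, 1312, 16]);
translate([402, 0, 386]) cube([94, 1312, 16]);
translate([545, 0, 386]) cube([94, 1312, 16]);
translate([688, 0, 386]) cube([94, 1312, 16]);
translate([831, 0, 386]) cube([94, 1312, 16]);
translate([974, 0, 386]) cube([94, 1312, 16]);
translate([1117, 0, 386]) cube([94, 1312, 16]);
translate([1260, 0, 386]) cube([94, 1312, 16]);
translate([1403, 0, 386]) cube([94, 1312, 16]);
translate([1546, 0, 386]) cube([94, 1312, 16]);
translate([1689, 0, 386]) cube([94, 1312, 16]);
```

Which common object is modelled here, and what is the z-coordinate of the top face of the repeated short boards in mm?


A bed frame. The slat-top height is 402 mm.

Four posts, four rails, and a row of slats — a bed frame. Slats sit on the rails at z = 204 + 182 = 386; with slat thickness 16, the top is 402 mm.


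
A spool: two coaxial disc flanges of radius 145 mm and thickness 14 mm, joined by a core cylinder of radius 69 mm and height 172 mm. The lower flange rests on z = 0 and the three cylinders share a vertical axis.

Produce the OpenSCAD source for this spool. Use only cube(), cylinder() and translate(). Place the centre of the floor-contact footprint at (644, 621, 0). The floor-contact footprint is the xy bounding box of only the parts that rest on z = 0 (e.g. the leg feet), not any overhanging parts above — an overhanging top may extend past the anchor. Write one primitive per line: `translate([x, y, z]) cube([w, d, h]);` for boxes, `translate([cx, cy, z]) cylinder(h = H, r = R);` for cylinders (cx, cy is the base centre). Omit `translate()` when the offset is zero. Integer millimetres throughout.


translate([644, 621, 0]) cylinder(h = 14, r = 145);
translate([644, 621, 14]) cylinder(h = 172, r = 69);
translate([644, 621, 186]) cylinder(h = 14, r = 145);


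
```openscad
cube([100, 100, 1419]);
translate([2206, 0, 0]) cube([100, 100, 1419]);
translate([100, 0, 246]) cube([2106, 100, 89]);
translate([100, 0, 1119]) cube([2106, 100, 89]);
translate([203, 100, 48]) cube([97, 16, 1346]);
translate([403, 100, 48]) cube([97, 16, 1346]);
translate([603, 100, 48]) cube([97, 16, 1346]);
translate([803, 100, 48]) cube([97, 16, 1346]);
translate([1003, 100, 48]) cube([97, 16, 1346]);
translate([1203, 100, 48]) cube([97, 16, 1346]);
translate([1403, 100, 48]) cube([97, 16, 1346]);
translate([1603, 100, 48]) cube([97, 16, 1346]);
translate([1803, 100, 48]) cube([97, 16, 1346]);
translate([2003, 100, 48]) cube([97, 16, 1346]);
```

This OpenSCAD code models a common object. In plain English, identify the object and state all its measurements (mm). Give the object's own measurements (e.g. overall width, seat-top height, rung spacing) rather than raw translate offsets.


A fence section. Two 100×100 mm posts, 1419 mm tall, stand on the floor with a clear span of 2106 mm between their inner faces. Two horizontal rails of 100×89 mm section span the gap between the posts with their undersides at z = 246 mm and z = 1119 mm, flush with the posts' −y face. 10 pickets, each 97 mm wide, 16 mm thick and 1346 mm tall, are fixed to the +y face of the rails with their bottoms at z = 48 mm, spaced across the span with a 103 mm gap after the −x post and between neighbouring pickets, with 106 mm left before the +x post.


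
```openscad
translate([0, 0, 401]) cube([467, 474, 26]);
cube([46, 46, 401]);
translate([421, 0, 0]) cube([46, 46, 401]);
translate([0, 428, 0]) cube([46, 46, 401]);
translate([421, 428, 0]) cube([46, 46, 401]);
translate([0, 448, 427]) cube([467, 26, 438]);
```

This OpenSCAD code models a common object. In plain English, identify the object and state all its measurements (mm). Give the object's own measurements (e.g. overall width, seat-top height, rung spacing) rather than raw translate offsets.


A chair. The seat is a 467×474×26 mm slab with its top at z = 427 mm, on four 46×46 mm corner legs (flush with the seat edges, standing on z = 0). A flat backrest 26 mm thick, 438 mm tall, spans the full seat width and rises from the seat top along its +y edge, rear face flush with the rear of the seat.


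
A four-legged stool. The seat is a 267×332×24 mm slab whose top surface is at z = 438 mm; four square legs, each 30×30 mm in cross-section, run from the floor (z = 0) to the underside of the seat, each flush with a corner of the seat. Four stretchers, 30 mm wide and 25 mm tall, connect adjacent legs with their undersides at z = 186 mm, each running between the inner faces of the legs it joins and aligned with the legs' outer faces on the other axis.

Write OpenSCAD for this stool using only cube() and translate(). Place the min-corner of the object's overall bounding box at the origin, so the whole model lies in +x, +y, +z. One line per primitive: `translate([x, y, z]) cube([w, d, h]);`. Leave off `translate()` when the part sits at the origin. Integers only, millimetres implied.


translate([0, 0, 414]) cube([267, 332, 24]);
cube([30, 30, 414]);
translate([237, 0, 0]) cube([30, 30, 414]);
translate([0, 302, 0]) cube([30, 30, 414]);
translate([237, 302, 0]) cube([30, 30, 414]);
translate([30, 0, 186]) cube([207, 30, 25]);
translate([30, 302, 186]) cube([207, 30, 25]);
translate([0, 30, 186]) cube([30, 272, 25]);
translate([237, 30, 186]) cube([30, 272, 25]);


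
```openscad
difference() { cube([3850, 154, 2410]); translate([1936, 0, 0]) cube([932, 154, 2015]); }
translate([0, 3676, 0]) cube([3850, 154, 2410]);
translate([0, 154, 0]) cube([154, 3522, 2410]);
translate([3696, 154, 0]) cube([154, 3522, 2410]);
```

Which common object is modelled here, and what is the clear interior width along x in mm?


A single room. The interior width is 3542 mm.

Four walls enclosing a rectangle with a door in the front wall — a room. Outside width 3850 minus two 154 mm walls gives 3542 mm.


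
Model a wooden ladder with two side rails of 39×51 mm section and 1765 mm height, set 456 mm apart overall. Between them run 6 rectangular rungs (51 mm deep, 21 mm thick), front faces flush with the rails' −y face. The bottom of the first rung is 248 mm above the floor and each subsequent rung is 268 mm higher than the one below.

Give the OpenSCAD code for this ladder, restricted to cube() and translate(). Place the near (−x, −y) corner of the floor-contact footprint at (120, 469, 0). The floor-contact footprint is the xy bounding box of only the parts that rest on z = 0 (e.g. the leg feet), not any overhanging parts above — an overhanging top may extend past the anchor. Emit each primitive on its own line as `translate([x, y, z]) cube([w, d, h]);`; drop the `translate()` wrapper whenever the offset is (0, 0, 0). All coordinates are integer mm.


translate([120, 469, 0]) cube([39, 51, 1765]);
translate([537, 469, 0]) cube([39, 51, 1765]);
translate([159, 469, 248]) cube([378, 51, 21]);
translate([159, 469, 516]) cube([378, 51, 21]);
translate([159, 469, 784]) cube([378, 51, 21]);
translate([159, 469, 1052]) cube([378, 51, 21]);
translate([159, 469, 1320]) cube([378, 51, 21]);
translate([159, 469, 1588]) cube([378, 51, 21]);


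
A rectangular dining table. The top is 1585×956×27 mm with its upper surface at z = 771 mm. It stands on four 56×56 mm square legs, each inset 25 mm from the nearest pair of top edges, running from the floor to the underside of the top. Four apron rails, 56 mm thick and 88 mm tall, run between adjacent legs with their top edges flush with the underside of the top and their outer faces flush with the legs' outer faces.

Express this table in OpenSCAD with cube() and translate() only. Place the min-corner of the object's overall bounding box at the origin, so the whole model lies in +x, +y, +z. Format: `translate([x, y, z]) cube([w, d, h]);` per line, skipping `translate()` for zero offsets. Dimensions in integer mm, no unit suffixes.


translate([0, 0, 744]) cube([1585, 956, 27]);
translate([25, 25, 0]) cube([56, 56, 744]);
translate([1504, 25, 0]) cube([56, 56, 744]);
translate([25, 875, 0]) cube([56, 56, 744]);
translate([1504, 875, 0]) cube([56, 56, 744]);
translate([81, 25, 656]) cube([1423, 56, 88]);
translate([81, 875, 656]) cube([1423, 56, 88]);
translate([25, 81, 656]) cube([56, 794, 88]);
translate([1504, 81, 656]) cube([56, 794, 88]);


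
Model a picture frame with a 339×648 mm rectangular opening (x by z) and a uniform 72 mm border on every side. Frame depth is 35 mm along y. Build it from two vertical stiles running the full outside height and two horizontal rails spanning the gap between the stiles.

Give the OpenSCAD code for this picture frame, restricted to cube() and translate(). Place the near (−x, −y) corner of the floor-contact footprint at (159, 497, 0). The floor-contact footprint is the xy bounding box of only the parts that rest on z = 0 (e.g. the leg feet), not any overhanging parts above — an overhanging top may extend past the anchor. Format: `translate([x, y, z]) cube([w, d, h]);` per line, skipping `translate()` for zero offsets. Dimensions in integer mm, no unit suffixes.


translate([159, 497, 0]) cube([72, 35, 792]);
translate([570, 497, 0]) cube([72, 35, 792]);
translate([231, 497, 0]) cube([339, 35, 72]);
translate([231, 497, 720]) cube([339, 35, 72]);


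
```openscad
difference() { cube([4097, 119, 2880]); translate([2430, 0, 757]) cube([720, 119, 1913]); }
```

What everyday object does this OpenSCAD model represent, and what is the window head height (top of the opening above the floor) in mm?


A wall with a window opening. The window head height is 2670 mm.

A wall with a rectangular opening subtracted — a window. Sill at z = 757, opening 1913 mm tall, so the head is at 757 + 1913 = 2670 mm.


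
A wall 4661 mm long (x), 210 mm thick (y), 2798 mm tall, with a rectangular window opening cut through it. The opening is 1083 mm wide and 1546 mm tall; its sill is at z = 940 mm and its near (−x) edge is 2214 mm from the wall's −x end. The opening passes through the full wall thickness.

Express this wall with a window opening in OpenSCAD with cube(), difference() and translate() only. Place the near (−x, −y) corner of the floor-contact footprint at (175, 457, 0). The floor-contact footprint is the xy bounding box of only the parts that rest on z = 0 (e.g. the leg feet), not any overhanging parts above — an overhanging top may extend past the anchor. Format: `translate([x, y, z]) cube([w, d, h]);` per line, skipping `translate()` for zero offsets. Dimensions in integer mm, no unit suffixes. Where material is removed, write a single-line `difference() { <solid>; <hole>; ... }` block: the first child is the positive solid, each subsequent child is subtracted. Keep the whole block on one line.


difference() { translate([175, 457, 0]) cube([4661, 210, 2798]); translate([2389, 457, 940]) cube([1083, 210, 1546]); }


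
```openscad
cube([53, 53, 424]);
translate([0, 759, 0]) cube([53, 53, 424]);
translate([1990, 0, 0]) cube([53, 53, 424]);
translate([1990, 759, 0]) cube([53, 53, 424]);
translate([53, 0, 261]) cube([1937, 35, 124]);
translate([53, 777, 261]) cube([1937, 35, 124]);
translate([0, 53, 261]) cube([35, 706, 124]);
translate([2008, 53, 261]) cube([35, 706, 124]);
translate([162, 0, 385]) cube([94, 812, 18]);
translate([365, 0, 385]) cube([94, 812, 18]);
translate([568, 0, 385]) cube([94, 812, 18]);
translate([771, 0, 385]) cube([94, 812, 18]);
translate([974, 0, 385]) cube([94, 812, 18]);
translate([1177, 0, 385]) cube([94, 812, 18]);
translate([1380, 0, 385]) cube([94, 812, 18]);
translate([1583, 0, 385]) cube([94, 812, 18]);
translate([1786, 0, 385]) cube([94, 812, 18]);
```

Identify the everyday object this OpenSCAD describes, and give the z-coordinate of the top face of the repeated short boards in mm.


A bed frame. The slat-top height is 403 mm.

Four posts, four rails, and a row of slats — a bed frame. Slats sit on the rails at z = 261 + 124 = 385; with slat thickness 18, the top is 403 mm.


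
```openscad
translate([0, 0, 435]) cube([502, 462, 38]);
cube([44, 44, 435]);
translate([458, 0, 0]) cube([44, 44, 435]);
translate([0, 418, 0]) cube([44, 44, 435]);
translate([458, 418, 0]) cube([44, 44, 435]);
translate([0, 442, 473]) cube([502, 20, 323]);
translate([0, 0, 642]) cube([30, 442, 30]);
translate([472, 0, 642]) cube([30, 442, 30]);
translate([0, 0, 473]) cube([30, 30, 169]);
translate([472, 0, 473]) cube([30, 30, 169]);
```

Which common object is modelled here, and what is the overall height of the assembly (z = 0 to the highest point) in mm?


A chair. The overall height is 796 mm.

A slab on four corner posts with a tall panel at the back — a chair. The seat slab sits at z = 435 with thickness 38, and the 323 mm backrest starts at the seat top, so the overall height is 435 + 38 + 323 = 796 mm.


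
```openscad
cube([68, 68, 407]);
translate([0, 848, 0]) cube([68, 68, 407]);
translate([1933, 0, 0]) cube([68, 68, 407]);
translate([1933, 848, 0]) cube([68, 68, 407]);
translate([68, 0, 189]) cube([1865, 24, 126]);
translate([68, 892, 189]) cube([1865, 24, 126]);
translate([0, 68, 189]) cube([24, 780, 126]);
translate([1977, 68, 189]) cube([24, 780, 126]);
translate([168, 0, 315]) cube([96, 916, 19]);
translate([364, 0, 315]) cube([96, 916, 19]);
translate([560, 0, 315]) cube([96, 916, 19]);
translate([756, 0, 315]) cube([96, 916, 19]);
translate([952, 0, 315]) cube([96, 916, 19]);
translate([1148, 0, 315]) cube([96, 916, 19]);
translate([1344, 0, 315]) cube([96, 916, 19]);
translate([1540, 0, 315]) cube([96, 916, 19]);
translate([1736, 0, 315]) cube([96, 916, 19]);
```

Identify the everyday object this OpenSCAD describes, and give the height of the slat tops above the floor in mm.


A bed frame. The slat-top height is 334 mm.

Four posts, four rails, and a row of slats — a bed frame. Slats sit on the rails at z = 189 + 126 = 315; with slat thickness 19, the top is 334 mm.


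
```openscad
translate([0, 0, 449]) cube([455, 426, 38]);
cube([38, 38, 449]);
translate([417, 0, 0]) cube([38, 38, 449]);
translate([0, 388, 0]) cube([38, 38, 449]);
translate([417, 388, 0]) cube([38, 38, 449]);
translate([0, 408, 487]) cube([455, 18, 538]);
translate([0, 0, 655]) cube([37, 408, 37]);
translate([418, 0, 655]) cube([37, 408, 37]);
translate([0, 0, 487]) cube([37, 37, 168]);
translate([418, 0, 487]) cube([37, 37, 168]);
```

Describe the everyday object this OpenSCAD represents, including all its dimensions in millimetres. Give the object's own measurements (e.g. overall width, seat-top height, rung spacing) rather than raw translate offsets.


A chair. The seat is a 455×426×38 mm slab with its top at z = 487 mm, on four 38×38 mm corner legs (flush with the seat edges, standing on z = 0). A flat backrest 18 mm thick, 538 mm tall, spans the full seat width and rises from the seat top along its +y edge, rear face flush with the rear of the seat. Two armrests of 37×37 mm section run along each side from the seat's front edge to the front of the backrest, top faces 205 mm above the seat top and outer faces flush with the seat's x-edges; a 37×37 mm post under the front of each armrest stands on the seat at the front corner.


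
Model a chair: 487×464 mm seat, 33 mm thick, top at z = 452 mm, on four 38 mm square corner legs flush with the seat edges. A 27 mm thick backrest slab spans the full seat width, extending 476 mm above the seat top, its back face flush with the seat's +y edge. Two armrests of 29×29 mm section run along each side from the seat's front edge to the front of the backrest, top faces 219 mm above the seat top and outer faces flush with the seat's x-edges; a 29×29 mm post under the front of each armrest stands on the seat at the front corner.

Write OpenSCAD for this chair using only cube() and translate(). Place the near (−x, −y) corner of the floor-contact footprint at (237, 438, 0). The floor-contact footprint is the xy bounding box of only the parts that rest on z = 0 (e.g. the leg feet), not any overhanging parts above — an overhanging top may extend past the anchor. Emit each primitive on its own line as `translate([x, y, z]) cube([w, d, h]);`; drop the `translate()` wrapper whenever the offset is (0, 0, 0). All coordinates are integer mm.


translate([237, 438, 419]) cube([487, 464, 33]);
translate([237, 438, 0]) cube([38, 38, 419]);
translate([686, 438, 0]) cube([38, 38, 419]);
translate([237, 864, 0]) cube([38, 38, 419]);
translate([686, 864, 0]) cube([38, 38, 419]);
translate([237, 875, 452]) cube([487, 27, 476]);
translate([237, 438, 642]) cube([29, 437, 29]);
translate([695, 438, 642]) cube([29, 437, 29]);
translate([237, 438, 452]) cube([29, 29, 190]);
translate([695, 438, 452]) cube([29, 29, 190]);


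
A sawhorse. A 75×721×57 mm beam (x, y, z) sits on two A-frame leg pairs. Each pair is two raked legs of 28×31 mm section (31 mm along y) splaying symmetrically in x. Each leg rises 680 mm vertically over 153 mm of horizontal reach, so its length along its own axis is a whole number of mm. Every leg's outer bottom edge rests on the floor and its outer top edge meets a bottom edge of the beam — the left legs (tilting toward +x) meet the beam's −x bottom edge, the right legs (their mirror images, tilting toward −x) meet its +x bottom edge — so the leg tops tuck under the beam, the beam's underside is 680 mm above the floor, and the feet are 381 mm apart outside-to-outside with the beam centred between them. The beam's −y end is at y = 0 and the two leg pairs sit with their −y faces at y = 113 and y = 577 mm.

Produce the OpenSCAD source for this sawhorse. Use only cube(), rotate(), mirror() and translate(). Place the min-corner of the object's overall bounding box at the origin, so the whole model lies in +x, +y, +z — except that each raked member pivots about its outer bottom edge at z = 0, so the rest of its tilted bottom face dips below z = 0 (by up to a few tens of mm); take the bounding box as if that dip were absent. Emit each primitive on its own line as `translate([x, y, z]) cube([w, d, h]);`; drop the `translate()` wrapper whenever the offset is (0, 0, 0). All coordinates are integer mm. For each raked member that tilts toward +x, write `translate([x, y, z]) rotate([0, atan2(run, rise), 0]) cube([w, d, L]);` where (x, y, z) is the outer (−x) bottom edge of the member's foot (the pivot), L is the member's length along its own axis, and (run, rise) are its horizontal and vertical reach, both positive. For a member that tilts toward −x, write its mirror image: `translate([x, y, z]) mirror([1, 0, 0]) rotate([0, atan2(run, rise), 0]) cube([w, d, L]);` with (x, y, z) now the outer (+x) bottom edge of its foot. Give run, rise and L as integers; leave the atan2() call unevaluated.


translate([153, 0, 680]) cube([75, 721, 57]);
translate([0, 113, 0]) rotate([0, atan2(153, 680), 0]) cube([28, 31, 697]);
translate([381, 113, 0]) mirror([1, 0, 0]) rotate([0, atan2(153, 680), 0]) cube([28, 31, 697]);
translate([0, 577, 0]) rotate([0, atan2(153, 680), 0]) cube([28, 31, 697]);
translate([381, 577, 0]) mirror([1, 0, 0]) rotate([0, atan2(153, 680), 0]) cube([28, 31, 697]);


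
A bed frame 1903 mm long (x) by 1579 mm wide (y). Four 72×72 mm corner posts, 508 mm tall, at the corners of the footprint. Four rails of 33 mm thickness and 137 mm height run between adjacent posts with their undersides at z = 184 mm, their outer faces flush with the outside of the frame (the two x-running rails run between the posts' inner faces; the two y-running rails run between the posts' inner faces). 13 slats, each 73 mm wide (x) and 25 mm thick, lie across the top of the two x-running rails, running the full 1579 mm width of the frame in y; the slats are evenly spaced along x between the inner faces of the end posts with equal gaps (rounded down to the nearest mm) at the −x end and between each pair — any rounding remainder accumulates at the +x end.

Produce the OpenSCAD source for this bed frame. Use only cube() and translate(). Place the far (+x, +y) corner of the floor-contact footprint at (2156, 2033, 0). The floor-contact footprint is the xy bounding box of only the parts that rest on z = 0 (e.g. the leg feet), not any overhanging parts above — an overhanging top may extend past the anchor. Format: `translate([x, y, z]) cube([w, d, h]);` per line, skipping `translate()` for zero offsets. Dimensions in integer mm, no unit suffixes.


translate([253, 454, 0]) cube([72, 72, 508]);
translate([253, 1961, 0]) cube([72, 72, 508]);
translate([2084, 454, 0]) cube([72, 72, 508]);
translate([2084, 1961, 0]) cube([72, 72, 508]);
translate([325, 454, 184]) cube([1759, 33, 137]);
translate([325, 2000, 184]) cube([1759, 33, 137]);
translate([253, 526, 184]) cube([33, 1435, 137]);
translate([2123, 526, 184]) cube([33, 1435, 137]);
translate([382, 454, 321]) cube([73, 1579, 25]);
translate([512, 454, 321]) cube([73, 1579, 25]);
translate([642, 454, 321]) cube([73, 1579, 25]);
translate([772, 454, 321]) cube([73, 1579, 25]);
translate([902, 454, 321]) cube([73, 1579, 25]);
translate([1032, 454, 321]) cube([73, 1579, 25]);
translate([1162, 454, 321]) cube([73, 1579, 25]);
translate([1292, 454, 321]) cube([73, 1579, 25]);
translate([1422, 454, 321]) cube([73, 1579, 25]);
translate([1552, 454, 321]) cube([73, 1579, 25]);
translate([1682, 454, 321]) cube([73, 1579, 25]);
translate([1812, 454, 321]) cube([73, 1579, 25]);
translate([1942, 454, 321]) cube([73, 1579, 25]);


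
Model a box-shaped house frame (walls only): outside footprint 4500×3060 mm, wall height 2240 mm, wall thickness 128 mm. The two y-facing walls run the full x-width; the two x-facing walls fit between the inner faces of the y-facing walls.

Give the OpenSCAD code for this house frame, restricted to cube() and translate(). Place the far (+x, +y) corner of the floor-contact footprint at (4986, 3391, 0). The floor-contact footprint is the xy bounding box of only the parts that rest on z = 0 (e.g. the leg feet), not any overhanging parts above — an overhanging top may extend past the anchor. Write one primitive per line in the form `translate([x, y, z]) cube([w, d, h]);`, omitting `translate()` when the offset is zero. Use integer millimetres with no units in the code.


translate([486, 331, 0]) cube([4500, 128, 2240]);
translate([486, 3263, 0]) cube([4500, 128, 2240]);
translate([486, 459, 0]) cube([128, 2804, 2240]);
translate([4858, 459, 0]) cube([128, 2804, 2240]);


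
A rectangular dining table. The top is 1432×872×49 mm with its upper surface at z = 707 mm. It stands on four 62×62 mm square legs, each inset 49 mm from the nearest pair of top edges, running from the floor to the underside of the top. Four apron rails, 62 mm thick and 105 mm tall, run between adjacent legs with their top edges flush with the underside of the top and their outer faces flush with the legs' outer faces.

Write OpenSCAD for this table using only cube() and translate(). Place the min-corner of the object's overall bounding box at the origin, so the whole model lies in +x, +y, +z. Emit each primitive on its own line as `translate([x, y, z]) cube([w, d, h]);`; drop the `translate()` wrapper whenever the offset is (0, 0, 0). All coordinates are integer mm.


// leg_h = 707 - 49 = 658
// apron z = 658 - 105 = 553
translate([0, 0, 658]) cube([1432, 872, 49]);
translate([49, 49, 0]) cube([62, 62, 658]);
translate([1321, 49, 0]) cube([62, 62, 658]);
translate([49, 761, 0]) cube([62, 62, 658]);
translate([1321, 761, 0]) cube([62, 62, 658]);
translate([111, 49, 553]) cube([1210, 62, 105]);
translate([111, 761, 553]) cube([1210, 62, 105]);
translate([49, 111, 553]) cube([62, 650, 105]);
translate([1321, 111, 553]) cube([62, 650, 105]);
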